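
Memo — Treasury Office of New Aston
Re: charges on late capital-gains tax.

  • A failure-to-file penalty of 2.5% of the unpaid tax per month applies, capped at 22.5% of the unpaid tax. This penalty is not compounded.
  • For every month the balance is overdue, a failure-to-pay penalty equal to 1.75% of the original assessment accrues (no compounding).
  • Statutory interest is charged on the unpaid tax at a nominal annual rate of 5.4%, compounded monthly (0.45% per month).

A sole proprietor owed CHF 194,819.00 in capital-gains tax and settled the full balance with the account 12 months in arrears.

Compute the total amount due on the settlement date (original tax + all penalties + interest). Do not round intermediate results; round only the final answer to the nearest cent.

CHF 290,349.81

Failure-to-file: 12 × 2.5% × CHF 194,819.00 = CHF 58,445.70, capped at 22.5% × CHF 194,819.00 = CHF 43,834.28…
Failure-to-pay penalty = 1.75% × CHF 194,819.00 × 12 mo = CHF 40,911.99
Interest: CHF 194,819.00 × ((1 + 0.0045)^12 − 1) = CHF 194,819.00 × 0.0553568… = CHF 10,784.5471…
Total = CHF 194,819.00 + CHF 84,746.2650 + CHF 10,784.5471… = CHF 290,349.81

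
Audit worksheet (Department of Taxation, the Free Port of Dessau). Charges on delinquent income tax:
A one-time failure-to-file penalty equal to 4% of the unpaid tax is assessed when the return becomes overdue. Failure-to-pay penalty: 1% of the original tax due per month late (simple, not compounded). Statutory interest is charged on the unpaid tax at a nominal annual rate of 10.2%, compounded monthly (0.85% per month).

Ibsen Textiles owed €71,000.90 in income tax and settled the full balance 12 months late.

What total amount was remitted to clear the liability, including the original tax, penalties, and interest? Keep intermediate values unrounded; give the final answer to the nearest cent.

€89,951.48

Failure-to-file penalty: 4% × €71,000.90 = €2,840.04…
Failure-to-pay penalty = 1% × €71,000.90 × 12 mo = €8,520.11…
Interest: €71,000.90 × ((1 + 0.0085)^12 − 1) = €71,000.90 × 0.1069062… = €7,590.4383…
Total = €71,000.90 + €11,360.1440 + €7,590.4383… = €89,951.48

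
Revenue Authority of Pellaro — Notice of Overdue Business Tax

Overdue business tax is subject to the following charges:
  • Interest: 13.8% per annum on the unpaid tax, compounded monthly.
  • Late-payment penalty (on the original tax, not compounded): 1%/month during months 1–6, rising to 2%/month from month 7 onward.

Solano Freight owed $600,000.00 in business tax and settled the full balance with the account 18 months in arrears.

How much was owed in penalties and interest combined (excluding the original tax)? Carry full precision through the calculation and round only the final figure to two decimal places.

Penalty, months 1–6: 6 × 1% × $600,000.00 = $36,000.00
Penalty, months 7–18: 12 × 2% × $600,000.00 = $144,000.00
Interest (13.8%/yr ÷ 12 = 1.15%/month): $600,000.00 × ((1 + 0.0115)^18 − 1) = $137,118.3424…
Penalties + interest = $180,000.0000 + $137,118.3424… = $317,118.34

$317,118.34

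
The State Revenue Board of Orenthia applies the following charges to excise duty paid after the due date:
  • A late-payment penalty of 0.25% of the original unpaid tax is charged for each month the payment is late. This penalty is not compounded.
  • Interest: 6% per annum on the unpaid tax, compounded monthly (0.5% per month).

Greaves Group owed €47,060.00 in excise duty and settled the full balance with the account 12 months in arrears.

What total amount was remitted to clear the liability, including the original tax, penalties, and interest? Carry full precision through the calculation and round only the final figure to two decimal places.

€51,374.36

Late-payment penalty: 12 × 0.25% × €47,060.00 = €1,411.80
Interest: €47,060.00 × ((1 + 0.005)^12 − 1) = €47,060.00 × 0.0616778… = €2,902.5578…
Total = €47,060.00 + €1,411.8000 + €2,902.5578… = €51,374.36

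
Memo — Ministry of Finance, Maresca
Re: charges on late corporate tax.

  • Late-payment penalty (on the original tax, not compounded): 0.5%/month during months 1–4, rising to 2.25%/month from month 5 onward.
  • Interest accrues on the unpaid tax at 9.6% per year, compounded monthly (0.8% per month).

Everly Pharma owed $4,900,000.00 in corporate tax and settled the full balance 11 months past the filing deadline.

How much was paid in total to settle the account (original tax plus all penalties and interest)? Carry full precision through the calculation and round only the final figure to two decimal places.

$6,218,618.65

Penalty, months 1–4: 4 × 0.5% × $4,900,000.00 = $98,000.00
Penalty, months 5–11: 7 × 2.25% × $4,900,000.00 = $771,750.00
Interest: $4,900,000.00 × ((1 + 0.008)^11 − 1) = $4,900,000.00 × 0.0916058… = $448,868.6500…
Total = $4,900,000.00 + $869,750.0000 + $448,868.6500… = $6,218,618.65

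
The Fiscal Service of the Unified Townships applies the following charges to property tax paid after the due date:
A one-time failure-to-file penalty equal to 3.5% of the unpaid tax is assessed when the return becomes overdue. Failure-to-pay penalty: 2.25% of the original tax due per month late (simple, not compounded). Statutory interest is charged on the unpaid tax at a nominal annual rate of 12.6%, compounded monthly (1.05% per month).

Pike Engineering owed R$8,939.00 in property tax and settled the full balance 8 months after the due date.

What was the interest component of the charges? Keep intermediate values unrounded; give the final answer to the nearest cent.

R$779.06

Interest: R$8,939.00 × ((1 + 0.0105)^8 − 1) = R$8,939.00 × 0.0871527… = R$779.0579…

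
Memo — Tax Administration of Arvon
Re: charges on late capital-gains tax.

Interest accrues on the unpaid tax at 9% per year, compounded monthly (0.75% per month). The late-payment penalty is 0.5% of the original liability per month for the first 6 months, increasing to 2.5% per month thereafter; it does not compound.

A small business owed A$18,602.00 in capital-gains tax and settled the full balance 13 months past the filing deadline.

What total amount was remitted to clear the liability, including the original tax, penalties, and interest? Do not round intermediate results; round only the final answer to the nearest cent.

A$24,313.01

Penalty, months 1–6: 6 × 0.5% × A$18,602.00 = A$558.06
Penalty, months 7–13: 7 × 2.5% × A$18,602.00 = A$3,255.35
Interest: A$18,602.00 × ((1 + 0.0075)^13 − 1) = A$18,602.00 × 0.1020104… = A$1,897.5984…
Total = A$18,602.00 + A$3,813.4100 + A$1,897.5984… = A$24,313.01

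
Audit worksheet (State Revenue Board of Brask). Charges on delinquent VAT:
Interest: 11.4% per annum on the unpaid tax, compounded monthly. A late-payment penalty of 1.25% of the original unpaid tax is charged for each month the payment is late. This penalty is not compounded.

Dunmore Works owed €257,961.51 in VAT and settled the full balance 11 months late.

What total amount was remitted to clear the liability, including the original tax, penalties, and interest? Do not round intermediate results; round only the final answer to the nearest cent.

Late-payment penalty = 1.25% × €257,961.51 × 11 mo = €35,469.71…
Interest (11.4%/yr ÷ 12 = 0.95%/month): €257,961.51 × ((1 + 0.0095)^11 − 1) = €28,274.6299…
Total = €257,961.51 + €35,469.7076… + €28,274.6299… = €321,705.85

€321,705.85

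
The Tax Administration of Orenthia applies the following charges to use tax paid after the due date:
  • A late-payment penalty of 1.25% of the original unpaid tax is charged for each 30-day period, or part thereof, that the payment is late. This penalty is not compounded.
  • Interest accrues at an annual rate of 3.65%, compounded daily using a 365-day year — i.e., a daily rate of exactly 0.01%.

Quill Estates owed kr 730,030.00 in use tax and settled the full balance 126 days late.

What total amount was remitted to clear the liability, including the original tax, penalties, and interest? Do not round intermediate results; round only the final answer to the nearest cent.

kr 784,912.98

Penalty periods: ⌈126/30⌉ = 5; penalty = 5 × 1.25% × kr 730,030.00 = kr 45,626.88…
Interest: kr 730,030.00 × ((1 + 0.0001)^126 − 1) = kr 730,030.00 × 0.01267908… = kr 9,256.1062…
Total = kr 730,030.00 + kr 45,626.8750 + kr 9,256.1062… = kr 784,912.98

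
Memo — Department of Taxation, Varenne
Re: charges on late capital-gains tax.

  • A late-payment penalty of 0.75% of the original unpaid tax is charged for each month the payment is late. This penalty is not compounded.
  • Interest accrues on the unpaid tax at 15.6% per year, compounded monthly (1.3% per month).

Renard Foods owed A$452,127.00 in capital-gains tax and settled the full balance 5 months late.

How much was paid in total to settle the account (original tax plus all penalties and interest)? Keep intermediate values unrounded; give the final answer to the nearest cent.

Late-payment penalty = 0.75% × A$452,127.00 × 5 mo = A$16,954.76…
Interest: A$452,127.00 × ((1 + 0.013)^5 − 1) = A$452,127.00 × 0.0667121… = A$30,162.3476…
Total = A$452,127.00 + A$16,954.7625 + A$30,162.3476… = A$499,244.11

A$499,244.11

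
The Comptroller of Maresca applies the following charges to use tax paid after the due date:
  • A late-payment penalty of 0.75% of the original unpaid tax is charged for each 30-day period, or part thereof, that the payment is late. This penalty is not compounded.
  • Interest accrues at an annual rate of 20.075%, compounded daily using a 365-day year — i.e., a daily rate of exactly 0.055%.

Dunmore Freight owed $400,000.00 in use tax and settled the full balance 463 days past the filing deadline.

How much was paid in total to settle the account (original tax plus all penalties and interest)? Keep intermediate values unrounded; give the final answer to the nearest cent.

$563,967.89

Penalty periods: ⌈463/30⌉ = 16; penalty = 16 × 0.75% × $400,000.00 = $48,000.00
Interest: $400,000.00 × ((1 + 0.00055)^463 − 1) = $400,000.00 × 0.28991974… = $115,967.8947…
Total = $400,000.00 + $48,000.0000 + $115,967.8947… = $563,967.89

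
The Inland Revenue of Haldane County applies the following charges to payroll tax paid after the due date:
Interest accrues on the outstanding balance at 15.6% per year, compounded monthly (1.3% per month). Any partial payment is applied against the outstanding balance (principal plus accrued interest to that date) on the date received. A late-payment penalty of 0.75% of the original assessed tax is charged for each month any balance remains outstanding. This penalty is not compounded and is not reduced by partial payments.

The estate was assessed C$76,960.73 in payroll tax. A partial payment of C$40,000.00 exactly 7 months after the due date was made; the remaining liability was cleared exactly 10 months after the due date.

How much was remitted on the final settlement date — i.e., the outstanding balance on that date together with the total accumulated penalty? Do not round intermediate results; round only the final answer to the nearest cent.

Balance at month 7: C$76,960.7300 × (1 + 0.013)^7 = C$84,243.2855…
After C$40,000.00 payment: C$84,243.2855… − C$40,000.00 = C$44,243.2855…
Balance at month 10: C$44,243.2855… × (1 + 0.013)^3 = C$45,991.3022…
Penalty: 10 × 0.75% × C$76,960.73 = C$5,772.05…
Final settlement = outstanding balance + penalty = C$45,991.3022… + C$5,772.05… = C$51,763.36

C$51,763.36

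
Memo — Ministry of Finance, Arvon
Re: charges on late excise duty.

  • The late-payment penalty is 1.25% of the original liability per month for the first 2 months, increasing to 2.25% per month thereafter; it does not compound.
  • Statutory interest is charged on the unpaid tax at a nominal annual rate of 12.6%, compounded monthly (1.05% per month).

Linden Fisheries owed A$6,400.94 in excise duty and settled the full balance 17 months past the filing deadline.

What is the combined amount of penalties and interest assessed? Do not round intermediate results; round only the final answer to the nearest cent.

Penalty, months 1–2: 2 × 1.25% × A$6,400.94 = A$160.02…
Penalty, months 3–17: 15 × 2.25% × A$6,400.94 = A$2,160.32…
Interest: A$6,400.94 × ((1 + 0.0105)^17 − 1) = A$6,400.94 × 0.1943109… = A$1,243.7725…
Penalties + interest = A$2,320.3408… + A$1,243.7725… = A$3,564.11

A$3,564.11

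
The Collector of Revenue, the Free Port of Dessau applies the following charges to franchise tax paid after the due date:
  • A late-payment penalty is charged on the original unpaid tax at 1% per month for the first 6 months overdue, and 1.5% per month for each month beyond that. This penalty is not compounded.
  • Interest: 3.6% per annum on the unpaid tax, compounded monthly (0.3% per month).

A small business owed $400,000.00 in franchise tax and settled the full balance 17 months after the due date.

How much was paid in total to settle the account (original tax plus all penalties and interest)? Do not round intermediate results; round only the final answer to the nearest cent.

Penalty, months 1–6: 6 × 1% × $400,000.00 = $24,000.00
Penalty, months 7–17: 11 × 1.5% × $400,000.00 = $66,000.00
Interest: $400,000.00 × ((1 + 0.003)^17 − 1) = $400,000.00 × 0.0522426… = $20,897.0217…
Total = $400,000.00 + $90,000.0000 + $20,897.0217… = $510,897.02

$510,897.02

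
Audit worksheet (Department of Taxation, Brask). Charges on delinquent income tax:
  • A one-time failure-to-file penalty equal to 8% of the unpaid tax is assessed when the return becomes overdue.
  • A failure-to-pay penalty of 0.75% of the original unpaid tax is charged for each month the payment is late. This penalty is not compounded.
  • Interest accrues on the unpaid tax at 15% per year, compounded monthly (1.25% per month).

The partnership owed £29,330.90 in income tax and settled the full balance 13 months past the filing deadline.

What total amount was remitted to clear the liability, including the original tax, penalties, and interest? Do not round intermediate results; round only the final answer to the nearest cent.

Failure-to-file penalty: 8% × £29,330.90 = £2,346.47…
Failure-to-pay penalty = 0.75% × £29,330.90 × 13 mo = £2,859.76…
Interest: £29,330.90 × ((1 + 0.0125)^13 − 1) = £29,330.90 × 0.1752639… = £5,140.6494…
Total = £29,330.90 + £5,206.2348… + £5,140.6494… = £39,677.78

£39,677.78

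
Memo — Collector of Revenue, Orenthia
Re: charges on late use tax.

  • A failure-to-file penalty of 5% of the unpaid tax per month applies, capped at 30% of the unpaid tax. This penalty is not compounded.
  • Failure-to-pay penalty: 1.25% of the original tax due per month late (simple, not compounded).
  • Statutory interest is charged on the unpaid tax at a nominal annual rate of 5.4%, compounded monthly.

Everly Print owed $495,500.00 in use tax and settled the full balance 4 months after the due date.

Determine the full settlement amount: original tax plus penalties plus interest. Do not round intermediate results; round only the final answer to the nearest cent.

$628,354.38

Failure-to-file: 4 × 5% × $495,500.00 = $99,100.00 (under the 30% cap)
Failure-to-pay penalty: 4 × 1.25% × $495,500.00 = $24,775.00
Interest (5.4%/yr ÷ 12 = 0.45%/month): $495,500.00 × ((1 + 0.0045)^4 − 1) = $8,979.3841…
Total = $495,500.00 + $123,875.0000 + $8,979.3841… = $628,354.38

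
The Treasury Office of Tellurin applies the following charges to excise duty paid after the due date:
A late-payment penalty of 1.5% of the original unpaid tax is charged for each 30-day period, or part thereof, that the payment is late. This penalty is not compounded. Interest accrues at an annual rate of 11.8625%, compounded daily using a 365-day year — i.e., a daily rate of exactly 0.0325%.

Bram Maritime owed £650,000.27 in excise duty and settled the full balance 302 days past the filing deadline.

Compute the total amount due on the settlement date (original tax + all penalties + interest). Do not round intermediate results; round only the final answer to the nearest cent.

Penalty periods: ⌈302/30⌉ = 11; penalty = 11 × 1.5% × £650,000.27 = £107,250.04…
Interest: £650,000.27 × ((1 + 0.000325)^302 − 1) = £650,000.27 × 0.10311065… = £67,021.9514…
Total = £650,000.27 + £107,250.0446… + £67,021.9514… = £824,272.27

£824,272.27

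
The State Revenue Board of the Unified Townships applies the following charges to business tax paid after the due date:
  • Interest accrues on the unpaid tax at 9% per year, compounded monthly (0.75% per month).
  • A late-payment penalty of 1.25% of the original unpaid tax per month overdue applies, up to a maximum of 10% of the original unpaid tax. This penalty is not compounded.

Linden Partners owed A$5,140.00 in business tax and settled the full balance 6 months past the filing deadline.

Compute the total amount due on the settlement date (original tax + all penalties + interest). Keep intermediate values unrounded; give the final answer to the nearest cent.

A$5,761.18

Penalty: 6 × 1.25% × A$5,140.00 = A$385.50 (below the 10% cap of A$514.00)
Interest: A$5,140.00 × ((1 + 0.0075)^6 − 1) = A$5,140.00 × 0.0458522… = A$235.6805…
Total = A$5,140.00 + A$385.5000 + A$235.6805… = A$5,761.18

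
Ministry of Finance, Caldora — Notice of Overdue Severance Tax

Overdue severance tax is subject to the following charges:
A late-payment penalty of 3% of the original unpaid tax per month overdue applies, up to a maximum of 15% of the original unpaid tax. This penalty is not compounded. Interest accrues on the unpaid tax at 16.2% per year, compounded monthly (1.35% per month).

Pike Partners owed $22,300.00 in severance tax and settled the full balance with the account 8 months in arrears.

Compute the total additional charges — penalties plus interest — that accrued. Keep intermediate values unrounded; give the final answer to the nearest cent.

$5,870.32

Penalty (uncapped): 8 × 3% × $22,300.00 = $5,352.00; cap = 15% × $22,300.00 = $3,345.00 → penalty = $3,345.00
Interest: $22,300.00 × ((1 + 0.0135)^8 − 1) = $22,300.00 × 0.1132431… = $2,525.3218…
Penalties + interest = $3,345.0000 + $2,525.3218… = $5,870.32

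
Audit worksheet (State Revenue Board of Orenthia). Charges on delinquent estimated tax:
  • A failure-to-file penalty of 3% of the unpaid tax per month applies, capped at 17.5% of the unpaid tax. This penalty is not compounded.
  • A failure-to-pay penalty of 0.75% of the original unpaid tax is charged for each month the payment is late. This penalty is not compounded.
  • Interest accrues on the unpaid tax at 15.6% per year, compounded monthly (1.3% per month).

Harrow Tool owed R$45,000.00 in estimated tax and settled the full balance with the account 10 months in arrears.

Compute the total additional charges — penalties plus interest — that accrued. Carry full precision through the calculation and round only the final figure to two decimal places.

R$17,454.36

Failure-to-file: 10 × 3% × R$45,000.00 = R$13,500.00, capped at 17.5% × R$45,000.00 = R$7,875.00
Failure-to-pay penalty: 10 × 0.75% × R$45,000.00 = R$3,375.00
Interest: R$45,000.00 × ((1 + 0.013)^10 − 1) = R$45,000.00 × 0.1378747… = R$6,204.3630…
Penalties + interest = R$11,250.0000 + R$6,204.3630… = R$17,454.36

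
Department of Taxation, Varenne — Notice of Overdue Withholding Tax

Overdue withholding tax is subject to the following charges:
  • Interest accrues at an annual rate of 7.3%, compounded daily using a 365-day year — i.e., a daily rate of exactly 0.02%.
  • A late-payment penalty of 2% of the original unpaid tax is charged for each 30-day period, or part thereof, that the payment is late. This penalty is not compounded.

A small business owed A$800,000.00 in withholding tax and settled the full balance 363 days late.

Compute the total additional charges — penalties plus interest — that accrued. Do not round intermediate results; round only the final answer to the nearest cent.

Penalty periods: ⌈363/30⌉ = 13; penalty = 13 × 2% × A$800,000.00 = A$208,000.00
Interest: A$800,000.00 × ((1 + 0.0002)^363 − 1) = A$800,000.00 × 0.07529253… = A$60,234.0201…
Penalties + interest = A$208,000.0000 + A$60,234.0201… = A$268,234.02

A$268,234.02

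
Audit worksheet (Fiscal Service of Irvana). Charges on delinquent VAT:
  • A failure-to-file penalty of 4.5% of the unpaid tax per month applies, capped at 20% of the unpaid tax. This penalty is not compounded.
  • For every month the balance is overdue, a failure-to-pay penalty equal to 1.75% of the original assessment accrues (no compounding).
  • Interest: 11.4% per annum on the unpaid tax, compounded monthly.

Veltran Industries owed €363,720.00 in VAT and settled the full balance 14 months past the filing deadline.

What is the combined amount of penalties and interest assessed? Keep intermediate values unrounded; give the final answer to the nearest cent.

Failure-to-file: 14 × 4.5% × €363,720.00 = €229,143.60, capped at 20% × €363,720.00 = €72,744.00
Failure-to-pay penalty = 1.75% × €363,720.00 × 14 mo = €89,111.40
Interest (11.4%/yr ÷ 12 = 0.95%/month): €363,720.00 × ((1 + 0.0095)^14 − 1) = €51,478.4354…
Penalties + interest = €161,855.4000 + €51,478.4354… = €213,333.84

€213,333.84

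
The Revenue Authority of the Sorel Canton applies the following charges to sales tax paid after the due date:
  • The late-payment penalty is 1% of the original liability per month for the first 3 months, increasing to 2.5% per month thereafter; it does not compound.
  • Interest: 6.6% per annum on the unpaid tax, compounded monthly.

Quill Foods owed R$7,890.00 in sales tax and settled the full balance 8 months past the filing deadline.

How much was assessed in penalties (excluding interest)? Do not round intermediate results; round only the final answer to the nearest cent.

Penalty, months 1–3: 3 × 1% × R$7,890.00 = R$236.70
Penalty, months 4–8: 5 × 2.5% × R$7,890.00 = R$986.25
Total penalty = R$236.70 + R$986.25 = R$1,222.95

R$1,222.95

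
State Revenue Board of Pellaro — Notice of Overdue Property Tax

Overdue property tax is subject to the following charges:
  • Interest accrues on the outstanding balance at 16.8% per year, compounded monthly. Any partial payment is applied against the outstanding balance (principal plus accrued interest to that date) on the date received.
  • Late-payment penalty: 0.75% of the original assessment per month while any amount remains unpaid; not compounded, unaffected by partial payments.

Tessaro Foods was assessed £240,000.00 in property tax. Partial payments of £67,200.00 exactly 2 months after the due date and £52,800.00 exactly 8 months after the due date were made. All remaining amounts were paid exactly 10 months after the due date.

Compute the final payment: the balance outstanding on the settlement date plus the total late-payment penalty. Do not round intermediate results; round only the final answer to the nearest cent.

Monthly rate = 16.8% ÷ 12 = 1.4%
Balance at month 2: £240,000.0000 × (1 + 0.014)^2 = £246,767.0400
After £67,200.00 payment: £246,767.0400 − £67,200.00 = £179,567.0400
Balance at month 8: £179,567.0400 × (1 + 0.014)^6 = £195,188.5572…
After £52,800.00 payment: £195,188.5572… − £52,800.00 = £142,388.5572…
Balance at month 10: £142,388.5572… × (1 + 0.014)^2 = £146,403.3449…
Penalty: 10 × 0.75% × £240,000.00 = £18,000.00
Final settlement = outstanding balance + penalty = £146,403.3449… + £18,000.00 = £164,403.34

£164,403.34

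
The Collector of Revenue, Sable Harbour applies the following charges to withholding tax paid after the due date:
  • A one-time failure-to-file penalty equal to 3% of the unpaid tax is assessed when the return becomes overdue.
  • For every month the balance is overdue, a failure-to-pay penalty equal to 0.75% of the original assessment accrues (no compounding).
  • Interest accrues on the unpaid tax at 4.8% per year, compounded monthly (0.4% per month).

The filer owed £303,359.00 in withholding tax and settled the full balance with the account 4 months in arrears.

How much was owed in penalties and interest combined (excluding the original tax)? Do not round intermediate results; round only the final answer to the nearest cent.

£23,084.48

Failure-to-file penalty: 3% × £303,359.00 = £9,100.77
Failure-to-pay penalty = 0.75% × £303,359.00 × 4 mo = £9,100.77
Interest: £303,359.00 × ((1 + 0.004)^4 − 1) = £303,359.00 × 0.0160963… = £4,882.9442…
Penalties + interest = £18,201.5400 + £4,882.9442… = £23,084.48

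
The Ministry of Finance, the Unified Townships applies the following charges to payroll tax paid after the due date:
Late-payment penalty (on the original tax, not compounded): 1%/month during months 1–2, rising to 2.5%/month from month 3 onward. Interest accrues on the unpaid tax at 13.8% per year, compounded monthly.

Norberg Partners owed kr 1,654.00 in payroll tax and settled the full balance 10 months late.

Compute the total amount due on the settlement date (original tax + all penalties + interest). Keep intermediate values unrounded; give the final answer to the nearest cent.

Penalty, months 1–2: 2 × 1% × kr 1,654.00 = kr 33.08
Penalty, months 3–10: 8 × 2.5% × kr 1,654.00 = kr 330.80
Interest (13.8%/yr ÷ 12 = 1.15%/month): kr 1,654.00 × ((1 + 0.0115)^10 − 1) = kr 200.3614…
Total = kr 1,654.00 + kr 363.8800 + kr 200.3614… = kr 2,218.24

kr 2,218.24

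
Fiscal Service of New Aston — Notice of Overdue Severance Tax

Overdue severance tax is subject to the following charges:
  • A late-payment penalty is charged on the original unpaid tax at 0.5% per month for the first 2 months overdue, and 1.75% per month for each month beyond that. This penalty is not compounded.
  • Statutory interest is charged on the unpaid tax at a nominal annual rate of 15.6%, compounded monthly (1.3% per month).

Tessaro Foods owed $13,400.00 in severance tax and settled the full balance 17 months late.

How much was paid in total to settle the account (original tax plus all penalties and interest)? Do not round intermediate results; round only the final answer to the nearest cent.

$20,341.85

Penalty, months 1–2: 2 × 0.5% × $13,400.00 = $134.00
Penalty, months 3–17: 15 × 1.75% × $13,400.00 = $3,517.50
Interest: $13,400.00 × ((1 + 0.013)^17 − 1) = $13,400.00 × 0.2455483… = $3,290.3471…
Total = $13,400.00 + $3,651.5000 + $3,290.3471… = $20,341.85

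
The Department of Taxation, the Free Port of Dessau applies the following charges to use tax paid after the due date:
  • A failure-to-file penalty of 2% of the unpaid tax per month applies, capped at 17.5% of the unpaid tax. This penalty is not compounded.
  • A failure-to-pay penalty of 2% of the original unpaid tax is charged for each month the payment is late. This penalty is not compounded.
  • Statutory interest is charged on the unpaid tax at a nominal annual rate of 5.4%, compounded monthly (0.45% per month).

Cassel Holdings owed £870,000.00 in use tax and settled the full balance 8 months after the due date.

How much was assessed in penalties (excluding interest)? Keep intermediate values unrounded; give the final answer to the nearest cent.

Failure-to-file: 8 × 2% × £870,000.00 = £139,200.00 (under the 17.5% cap)
Failure-to-pay penalty = 2% × £870,000.00 × 8 mo = £139,200.00
Total penalty = £139,200.00 + £139,200.00 = £278,400.00

£278,400.00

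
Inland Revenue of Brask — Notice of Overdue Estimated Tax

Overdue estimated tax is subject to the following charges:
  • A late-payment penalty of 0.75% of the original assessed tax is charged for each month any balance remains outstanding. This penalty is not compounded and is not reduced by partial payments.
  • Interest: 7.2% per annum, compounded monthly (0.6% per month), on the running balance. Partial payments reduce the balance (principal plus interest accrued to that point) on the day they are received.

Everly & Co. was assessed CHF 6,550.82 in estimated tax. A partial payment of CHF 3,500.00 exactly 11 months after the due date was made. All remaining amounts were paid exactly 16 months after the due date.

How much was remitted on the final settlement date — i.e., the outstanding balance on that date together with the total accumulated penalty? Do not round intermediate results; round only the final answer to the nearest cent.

CHF 4,388.64

Balance at month 11: CHF 6,550.8200 × (1 + 0.006)^11 = CHF 6,996.3810…
After CHF 3,500.00 payment: CHF 6,996.3810… − CHF 3,500.00 = CHF 3,496.3810…
Balance at month 16: CHF 3,496.3810… × (1 + 0.006)^5 = CHF 3,602.5387…
Penalty: 16 × 0.75% × CHF 6,550.82 = CHF 786.10…
Final settlement = outstanding balance + penalty = CHF 3,602.5387… + CHF 786.10… = CHF 4,388.64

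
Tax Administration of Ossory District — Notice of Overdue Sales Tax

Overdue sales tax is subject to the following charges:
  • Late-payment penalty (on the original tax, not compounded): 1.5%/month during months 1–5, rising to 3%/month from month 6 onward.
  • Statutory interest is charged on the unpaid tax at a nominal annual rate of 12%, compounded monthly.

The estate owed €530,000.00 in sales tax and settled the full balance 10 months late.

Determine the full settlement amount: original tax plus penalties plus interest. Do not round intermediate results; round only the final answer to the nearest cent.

Penalty, months 1–5: 5 × 1.5% × €530,000.00 = €39,750.00
Penalty, months 6–10: 5 × 3% × €530,000.00 = €79,500.00
Interest (12%/yr ÷ 12 = 1%/month): €530,000.00 × ((1 + 0.01)^10 − 1) = €55,449.7265…
Total = €530,000.00 + €119,250.0000 + €55,449.7265… = €704,699.73

€704,699.73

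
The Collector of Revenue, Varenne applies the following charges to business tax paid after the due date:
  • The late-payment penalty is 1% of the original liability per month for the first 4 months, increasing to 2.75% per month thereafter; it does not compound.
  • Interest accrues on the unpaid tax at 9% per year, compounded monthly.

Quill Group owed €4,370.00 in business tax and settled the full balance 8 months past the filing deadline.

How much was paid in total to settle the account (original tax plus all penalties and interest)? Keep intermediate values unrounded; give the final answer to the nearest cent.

Penalty, months 1–4: 4 × 1% × €4,370.00 = €174.80
Penalty, months 5–8: 4 × 2.75% × €4,370.00 = €480.70
Interest (9%/yr ÷ 12 = 0.75%/month): €4,370.00 × ((1 + 0.0075)^8 − 1) = €269.1870…
Total = €4,370.00 + €655.5000 + €269.1870… = €5,294.69

€5,294.69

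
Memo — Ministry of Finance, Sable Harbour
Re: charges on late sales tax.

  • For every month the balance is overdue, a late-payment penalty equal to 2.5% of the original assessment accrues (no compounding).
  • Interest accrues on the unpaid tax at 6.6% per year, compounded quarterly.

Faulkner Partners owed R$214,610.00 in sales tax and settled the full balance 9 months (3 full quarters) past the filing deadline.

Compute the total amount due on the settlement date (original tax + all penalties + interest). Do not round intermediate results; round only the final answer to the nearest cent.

Late-payment penalty = 2.5% × R$214,610.00 × 9 mo = R$48,287.25
Interest (6.6%/yr ÷ 4 = 1.65%/quarter): R$214,610.00 × ((1 + 0.0165)^3 − 1) = R$10,799.4418…
Total = R$214,610.00 + R$48,287.2500 + R$10,799.4418… = R$273,696.69

R$273,696.69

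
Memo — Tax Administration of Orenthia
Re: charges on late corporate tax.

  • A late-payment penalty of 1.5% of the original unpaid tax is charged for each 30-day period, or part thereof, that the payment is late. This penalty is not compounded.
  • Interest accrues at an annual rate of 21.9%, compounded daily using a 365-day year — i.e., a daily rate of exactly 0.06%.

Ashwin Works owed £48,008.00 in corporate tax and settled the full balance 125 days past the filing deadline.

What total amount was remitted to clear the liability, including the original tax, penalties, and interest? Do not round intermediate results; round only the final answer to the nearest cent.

Penalty periods: ⌈125/30⌉ = 5; penalty = 5 × 1.5% × £48,008.00 = £3,600.60
Interest: £48,008.00 × ((1 + 0.0006)^125 − 1) = £48,008.00 × 0.07785991… = £3,737.8985…
Total = £48,008.00 + £3,600.6000 + £3,737.8985… = £55,346.50

£55,346.50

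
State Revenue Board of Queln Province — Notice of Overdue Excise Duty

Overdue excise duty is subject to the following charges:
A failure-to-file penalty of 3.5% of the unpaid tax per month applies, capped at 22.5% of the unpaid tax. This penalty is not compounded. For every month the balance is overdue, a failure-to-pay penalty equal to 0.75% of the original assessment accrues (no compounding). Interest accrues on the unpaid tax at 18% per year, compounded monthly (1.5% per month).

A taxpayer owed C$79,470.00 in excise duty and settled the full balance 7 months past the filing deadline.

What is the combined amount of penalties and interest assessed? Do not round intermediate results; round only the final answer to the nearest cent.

C$30,782.30

Failure-to-file: 7 × 3.5% × C$79,470.00 = C$19,470.15, capped at 22.5% × C$79,470.00 = C$17,880.75
Failure-to-pay penalty: 7 × 0.75% × C$79,470.00 = C$4,172.18…
Interest: C$79,470.00 × ((1 + 0.015)^7 − 1) = C$79,470.00 × 0.1098449… = C$8,729.3752…
Penalties + interest = C$22,052.9250 + C$8,729.3752… = C$30,782.30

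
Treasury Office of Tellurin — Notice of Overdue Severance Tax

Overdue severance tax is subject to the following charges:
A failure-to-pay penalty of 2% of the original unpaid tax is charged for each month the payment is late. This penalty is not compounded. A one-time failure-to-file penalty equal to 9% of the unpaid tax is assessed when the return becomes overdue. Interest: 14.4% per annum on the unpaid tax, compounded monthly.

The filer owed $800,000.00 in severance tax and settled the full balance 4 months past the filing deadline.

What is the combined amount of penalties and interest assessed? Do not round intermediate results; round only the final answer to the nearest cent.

$175,096.75

Failure-to-file penalty: 9% × $800,000.00 = $72,000.00
Failure-to-pay penalty = 2% × $800,000.00 × 4 mo = $64,000.00
Interest (14.4%/yr ÷ 12 = 1.2%/month): $800,000.00 × ((1 + 0.012)^4 − 1) = $39,096.7462…
Penalties + interest = $136,000.0000 + $39,096.7462… = $175,096.75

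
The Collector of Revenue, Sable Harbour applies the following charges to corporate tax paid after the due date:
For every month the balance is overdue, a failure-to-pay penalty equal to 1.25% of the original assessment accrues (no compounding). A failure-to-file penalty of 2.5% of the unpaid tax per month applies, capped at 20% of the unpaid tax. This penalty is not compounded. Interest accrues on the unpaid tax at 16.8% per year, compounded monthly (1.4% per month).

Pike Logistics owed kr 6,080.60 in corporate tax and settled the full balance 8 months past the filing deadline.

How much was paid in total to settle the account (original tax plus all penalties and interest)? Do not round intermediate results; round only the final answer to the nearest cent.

Failure-to-file: 8 × 2.5% × kr 6,080.60 = kr 1,216.12, capped at 20% × kr 6,080.60 = kr 1,216.12
Failure-to-pay penalty: 8 × 1.25% × kr 6,080.60 = kr 608.06
Interest: kr 6,080.60 × ((1 + 0.014)^8 − 1) = kr 6,080.60 × 0.1176444… = kr 715.3484…
Total = kr 6,080.60 + kr 1,824.1800 + kr 715.3484… = kr 8,620.13

kr 8,620.13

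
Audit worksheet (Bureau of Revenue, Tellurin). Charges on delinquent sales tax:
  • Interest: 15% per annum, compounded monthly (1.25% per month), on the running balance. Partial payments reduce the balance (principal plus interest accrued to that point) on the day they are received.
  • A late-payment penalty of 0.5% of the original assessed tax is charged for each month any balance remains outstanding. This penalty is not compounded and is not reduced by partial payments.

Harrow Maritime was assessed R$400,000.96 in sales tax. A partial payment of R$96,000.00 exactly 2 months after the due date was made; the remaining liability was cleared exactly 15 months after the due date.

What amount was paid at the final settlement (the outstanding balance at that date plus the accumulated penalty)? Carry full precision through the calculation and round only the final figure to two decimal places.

R$399,107.56

Balance at month 2: R$400,000.9600 × (1 + 0.0125)^2 = R$410,063.4842…
After R$96,000.00 payment: R$410,063.4842… − R$96,000.00 = R$314,063.4842…
Balance at month 15: R$314,063.4842… × (1 + 0.0125)^13 = R$369,107.4907…
Penalty: 15 × 0.5% × R$400,000.96 = R$30,000.07…
Final settlement = outstanding balance + penalty = R$369,107.4907… + R$30,000.07… = R$399,107.56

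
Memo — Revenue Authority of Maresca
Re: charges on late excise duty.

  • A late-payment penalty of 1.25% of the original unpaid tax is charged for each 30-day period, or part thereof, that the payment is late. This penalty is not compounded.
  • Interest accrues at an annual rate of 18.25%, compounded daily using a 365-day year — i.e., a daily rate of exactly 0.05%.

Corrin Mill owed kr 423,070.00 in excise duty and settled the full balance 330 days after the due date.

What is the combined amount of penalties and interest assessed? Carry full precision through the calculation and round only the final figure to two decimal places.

Penalty periods: ⌈330/30⌉ = 11; penalty = 11 × 1.25% × kr 423,070.00 = kr 58,172.13…
Interest: kr 423,070.00 × ((1 + 0.0005)^330 − 1) = kr 423,070.00 × 0.17934449… = kr 75,875.2717…
Penalties + interest = kr 58,172.1250 + kr 75,875.2717… = kr 134,047.40

kr 134,047.40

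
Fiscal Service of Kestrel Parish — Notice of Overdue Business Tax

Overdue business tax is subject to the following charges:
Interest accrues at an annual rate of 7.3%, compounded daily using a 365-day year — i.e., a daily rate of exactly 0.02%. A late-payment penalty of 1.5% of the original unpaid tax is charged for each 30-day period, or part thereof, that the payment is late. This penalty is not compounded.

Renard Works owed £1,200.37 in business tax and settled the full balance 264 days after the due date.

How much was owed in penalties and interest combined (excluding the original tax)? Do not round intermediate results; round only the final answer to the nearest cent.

Penalty periods: ⌈264/30⌉ = 9; penalty = 9 × 1.5% × £1,200.37 = £162.05…
Interest: £1,200.37 × ((1 + 0.0002)^264 − 1) = £1,200.37 × 0.05421321… = £65.0759…
Penalties + interest = £162.0500… + £65.0759… = £227.13

£227.13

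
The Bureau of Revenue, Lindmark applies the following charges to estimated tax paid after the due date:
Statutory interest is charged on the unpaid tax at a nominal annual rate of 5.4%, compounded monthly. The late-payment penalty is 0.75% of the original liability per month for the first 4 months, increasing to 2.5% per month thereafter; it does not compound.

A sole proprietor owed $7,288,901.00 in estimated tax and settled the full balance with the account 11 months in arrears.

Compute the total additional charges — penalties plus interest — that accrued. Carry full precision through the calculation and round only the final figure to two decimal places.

$1,863,253.90

Penalty, months 1–4: 4 × 0.75% × $7,288,901.00 = $218,667.03
Penalty, months 5–11: 7 × 2.5% × $7,288,901.00 = $1,275,557.68…
Interest (5.4%/yr ÷ 12 = 0.45%/month): $7,288,901.00 × ((1 + 0.0045)^11 − 1) = $369,029.1988…
Penalties + interest = $1,494,224.7050 + $369,029.1988… = $1,863,253.90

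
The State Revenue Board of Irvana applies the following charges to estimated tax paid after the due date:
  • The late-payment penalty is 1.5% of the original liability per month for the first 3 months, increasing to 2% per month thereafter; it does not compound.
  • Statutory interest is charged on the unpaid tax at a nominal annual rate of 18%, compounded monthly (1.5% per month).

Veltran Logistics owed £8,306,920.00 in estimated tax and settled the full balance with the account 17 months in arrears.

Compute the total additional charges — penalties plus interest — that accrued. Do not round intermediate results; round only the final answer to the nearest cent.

Penalty, months 1–3: 3 × 1.5% × £8,306,920.00 = £373,811.40
Penalty, months 4–17: 14 × 2% × £8,306,920.00 = £2,325,937.60
Interest: £8,306,920.00 × ((1 + 0.015)^17 − 1) = £8,306,920.00 × 0.2880203… = £2,392,561.8469…
Penalties + interest = £2,699,749.0000 + £2,392,561.8469… = £5,092,310.85

£5,092,310.85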